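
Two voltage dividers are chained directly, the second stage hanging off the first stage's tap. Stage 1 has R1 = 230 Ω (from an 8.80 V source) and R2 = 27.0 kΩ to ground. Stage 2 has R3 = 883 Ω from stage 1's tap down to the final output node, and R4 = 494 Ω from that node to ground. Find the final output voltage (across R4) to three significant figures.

Stage 2 presents R3+R4 = 1377 Ω as a load on stage 1's tap.
Stage 1's lower leg becomes R2‖(R3+R4) = 1310 Ω, so V_mid = 8.80 × 1310/1540 = 7.486 V.
Stage 2 is itself unloaded: V_out = V_mid × R4/(R3+R4) = 7.486 × 494/1377 = 2.69 V.

V_out ≈ 2.69 V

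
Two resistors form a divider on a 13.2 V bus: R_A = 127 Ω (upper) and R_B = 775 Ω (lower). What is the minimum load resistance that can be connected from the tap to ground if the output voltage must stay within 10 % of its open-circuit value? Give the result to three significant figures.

R_L(min) ≈ 982 Ω

Output resistance R_th = R_A‖R_B = (127 × 775)/902.0 = 109.1 Ω.
The fractional drop is R_th/(R_th + R_L); requiring this ≤ 0.100 gives R_L ≥ R_th(1/0.100 − 1) = 109.1 × 9.000 = 982 Ω.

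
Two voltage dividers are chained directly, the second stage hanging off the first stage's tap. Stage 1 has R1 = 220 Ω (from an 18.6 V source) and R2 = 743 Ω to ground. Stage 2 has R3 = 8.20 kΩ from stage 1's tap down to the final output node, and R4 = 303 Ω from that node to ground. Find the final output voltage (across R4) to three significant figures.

Stage 2 presents R3+R4 = 8503 Ω as a load on stage 1's tap.
Stage 1's lower leg becomes R2‖(R3+R4) = 683.3 Ω, so V_mid = 18.6 × 683.3/903.3 = 14.07 V.
Stage 2 is itself unloaded: V_out = V_mid × R4/(R3+R4) = 14.07 × 303/8503 = 0.501 V.

V_out ≈ 0.501 V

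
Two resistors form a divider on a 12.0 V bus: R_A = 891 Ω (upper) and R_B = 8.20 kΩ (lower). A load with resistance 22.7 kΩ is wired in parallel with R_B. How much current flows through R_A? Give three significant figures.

I ≈ 1.74 mA

R_B‖R_L = 6024 Ω, so the source sees R_A + R_B‖R_L = 6915 Ω.
I = 12.0 V / 6915 Ω = 1.74 mA.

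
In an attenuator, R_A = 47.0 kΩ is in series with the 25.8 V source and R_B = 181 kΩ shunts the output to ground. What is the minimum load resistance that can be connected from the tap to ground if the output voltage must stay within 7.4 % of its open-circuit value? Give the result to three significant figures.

Output resistance R_th = R_A‖R_B = (47.0 × 181)/228.0 = 37.31 kΩ.
The fractional drop is R_th/(R_th + R_L); requiring this ≤ 0.0740 gives R_L ≥ R_th(1/0.0740 − 1) = 37.31 × 12.51 = 467 kΩ.

R_L(min) ≈ 467 kΩ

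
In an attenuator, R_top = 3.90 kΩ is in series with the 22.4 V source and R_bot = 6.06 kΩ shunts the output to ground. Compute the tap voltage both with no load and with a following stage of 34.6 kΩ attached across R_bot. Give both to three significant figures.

Open-circuit: V = 22.4 × 6.06/(3.90 + 6.06) = 13.6 V.
With the load, R_bot becomes R_bot‖R_L = 5.157 kΩ, so V = 22.4 × 5.157/9.057 = 12.8 V.

Unloaded: 13.6 V; loaded: 12.8 V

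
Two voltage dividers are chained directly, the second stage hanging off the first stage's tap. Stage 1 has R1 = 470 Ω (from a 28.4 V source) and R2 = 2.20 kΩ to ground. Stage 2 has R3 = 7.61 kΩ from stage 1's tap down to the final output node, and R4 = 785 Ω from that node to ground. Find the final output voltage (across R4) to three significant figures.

Stage 2 presents R3+R4 = 8395 Ω as a load on stage 1's tap.
Stage 1's lower leg becomes R2‖(R3+R4) = 1743 Ω, so V_mid = 28.4 × 1743/2213 = 22.37 V.
Stage 2 is itself unloaded: V_out = V_mid × R4/(R3+R4) = 22.37 × 785/8395 = 2.09 V.

V_out ≈ 2.09 V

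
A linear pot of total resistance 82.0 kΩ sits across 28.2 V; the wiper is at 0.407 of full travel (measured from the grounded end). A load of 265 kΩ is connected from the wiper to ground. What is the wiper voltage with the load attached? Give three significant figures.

V ≈ 10.7 V

The wiper splits the pot into (1−α)R = 48.63 kΩ above and αR = 33.37 kΩ below.
Lower section ‖ load = 29.64 kΩ.
V_wiper = 28.2 × 29.64/(48.63 + 29.64) = 10.7 V.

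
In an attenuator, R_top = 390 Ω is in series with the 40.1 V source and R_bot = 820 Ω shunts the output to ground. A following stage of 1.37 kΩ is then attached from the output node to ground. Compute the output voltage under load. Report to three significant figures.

V_out ≈ 22.8 V

The load sits in parallel with R_bot: R_bot‖R_L = (820 × 1370) / (820 + 1370) = 513.0 Ω.
V_out = 40.1 × 513.0 / (390 + 513.0) = 40.1 × 513.0/903.0 = 22.8 V.
(Unloaded it would have been 27.2 V.)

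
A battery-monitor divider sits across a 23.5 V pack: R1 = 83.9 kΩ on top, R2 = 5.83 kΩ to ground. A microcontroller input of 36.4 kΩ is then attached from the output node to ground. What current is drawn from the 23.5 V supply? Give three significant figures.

I ≈ 0.264 mA

R2‖R_L = 5.025 kΩ, so the source sees R1 + R2‖R_L = 88.93 kΩ.
I = 23.5 V / 88.93 kΩ = 0.264 mA.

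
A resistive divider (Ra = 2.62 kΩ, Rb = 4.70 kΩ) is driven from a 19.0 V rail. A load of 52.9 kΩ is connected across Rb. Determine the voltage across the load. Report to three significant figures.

V_out ≈ 11.8 V

The load sits in parallel with Rb: Rb‖R_L = (4.70 × 52.9) / (4.70 + 52.9) = 4.316 kΩ.
V_out = 19.0 × 4.316 / (2.62 + 4.316) = 19.0 × 4.316/6.936 = 11.8 V.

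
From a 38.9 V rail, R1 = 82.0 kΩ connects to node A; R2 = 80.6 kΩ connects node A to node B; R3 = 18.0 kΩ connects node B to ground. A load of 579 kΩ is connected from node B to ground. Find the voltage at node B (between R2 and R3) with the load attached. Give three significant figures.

V ≈ 3.77 V

At node B, R3 is in parallel with the load: R3‖R_L = 17.46 kΩ.
Below node A the resistance is R2 + (R3‖R_L) = 98.06 kΩ, so V_A = 38.9 × 98.06/180.1 = 21.18 V.
Then V_B = V_A × (R3‖R_L)/(R2 + R3‖R_L) = 21.18 × 17.46/98.06 = 3.77 V.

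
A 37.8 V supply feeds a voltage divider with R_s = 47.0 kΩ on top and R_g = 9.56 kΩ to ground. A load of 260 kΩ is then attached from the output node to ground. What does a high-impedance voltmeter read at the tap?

V_out ≈ 6.20 V

The load sits in parallel with R_g: R_g‖R_L = (9.56 × 260) / (9.56 + 260) = 9.221 kΩ.
V_out = 37.8 × 9.221 / (47.0 + 9.221) = 37.8 × 9.221/56.22 = 6.20 V.
(Unloaded it would have been 6.39 V.)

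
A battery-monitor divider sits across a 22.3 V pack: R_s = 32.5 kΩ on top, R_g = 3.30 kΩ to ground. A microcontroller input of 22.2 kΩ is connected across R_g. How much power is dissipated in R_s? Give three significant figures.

Total resistance from the source is R_s + (R_g‖R_L) = 35.37 kΩ, so I = 22.3/35.37 kΩ = 0.6304 mA.
P = I²·R_s = (0.6304 mA)² × 32.5 kΩ = 12.9 mW.

P ≈ 12.9 mW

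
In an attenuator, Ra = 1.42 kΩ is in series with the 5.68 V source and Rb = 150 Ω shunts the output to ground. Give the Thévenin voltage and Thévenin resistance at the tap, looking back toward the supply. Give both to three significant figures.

V_th = 0.543 V, R_th = 136 Ω

V_th is the open-circuit tap voltage: 5.68 × 150/(1420 + 150) = 0.543 V.
With the supply zeroed, Ra and Rb appear in parallel from the tap: R_th = Ra‖Rb = (1420 × 150)/1570 = 136 Ω.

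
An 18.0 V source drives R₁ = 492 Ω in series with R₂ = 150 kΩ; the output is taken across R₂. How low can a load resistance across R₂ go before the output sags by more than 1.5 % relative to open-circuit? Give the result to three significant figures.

Output resistance R_th = R₁‖R₂ = (492 × 150000)/150500 = 490.4 Ω.
The fractional drop is R_th/(R_th + R_L); requiring this ≤ 0.0150 gives R_L ≥ R_th(1/0.0150 − 1) = 490.4 × 65.67 = 32.2 kΩ.

R_L(min) ≈ 32.2 kΩ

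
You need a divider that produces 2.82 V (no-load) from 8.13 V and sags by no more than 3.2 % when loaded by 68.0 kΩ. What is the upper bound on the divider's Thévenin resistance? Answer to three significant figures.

Loading drop = R_th/(R_th + R_L) ≤ 0.0320, so R_th ≤ R_L · ε/(1−ε) = 68.0 kΩ × 0.0320/0.9680 = 2.25 kΩ.
(Any R1, R2 with R2/(R1+R2) = 0.347 and R1‖R2 ≤ 2.25 kΩ will meet the spec.)

R_th ≤ 2.25 kΩ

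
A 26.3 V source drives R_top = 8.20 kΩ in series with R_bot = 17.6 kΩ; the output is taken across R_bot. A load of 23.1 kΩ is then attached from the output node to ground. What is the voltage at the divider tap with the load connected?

The load sits in parallel with R_bot: R_bot‖R_L = (17.6 × 23.1) / (17.6 + 23.1) = 9.989 kΩ.
V_out = 26.3 × 9.989 / (8.20 + 9.989) = 26.3 × 9.989/18.19 = 14.4 V.
(Unloaded it would have been 17.9 V.)

V_out ≈ 14.4 V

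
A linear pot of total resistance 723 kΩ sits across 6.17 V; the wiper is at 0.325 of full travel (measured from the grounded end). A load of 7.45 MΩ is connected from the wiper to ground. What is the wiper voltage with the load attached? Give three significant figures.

V ≈ 1.96 V

The wiper splits the pot into (1−α)R = 488.0 kΩ above and αR = 235.0 kΩ below.
Lower section ‖ load = 227.8 kΩ.
V_wiper = 6.17 × 227.8/(488.0 + 227.8) = 1.96 V.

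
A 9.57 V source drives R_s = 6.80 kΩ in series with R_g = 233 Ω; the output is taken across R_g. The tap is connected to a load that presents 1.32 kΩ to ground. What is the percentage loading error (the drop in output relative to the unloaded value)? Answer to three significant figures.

14.6 %

The divider's output (Thévenin) resistance is R_s‖R_g = 225.3 Ω.
Fractional drop under load = R_th/(R_th + R_L) = 225.3 / (225.3 + 1320) = 0.1458.
So the output falls by 14.6 %.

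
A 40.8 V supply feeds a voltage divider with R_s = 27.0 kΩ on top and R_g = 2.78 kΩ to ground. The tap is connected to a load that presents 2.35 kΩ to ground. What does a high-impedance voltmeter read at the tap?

V_out ≈ 1.84 V

The load sits in parallel with R_g: R_g‖R_L = (2.78 × 2.35) / (2.78 + 2.35) = 1.273 kΩ.
V_out = 40.8 × 1.273 / (27.0 + 1.273) = 40.8 × 1.273/28.27 = 1.84 V.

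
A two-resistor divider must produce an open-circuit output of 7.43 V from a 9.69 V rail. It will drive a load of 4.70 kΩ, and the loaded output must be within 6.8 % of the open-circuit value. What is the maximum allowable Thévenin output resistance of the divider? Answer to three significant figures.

R_th ≤ 343 Ω

Loading drop = R_th/(R_th + R_L) ≤ 0.0680, so R_th ≤ R_L · ε/(1−ε) = 4.70 kΩ × 0.0680/0.9320 = 343 Ω.
(Any R1, R2 with R2/(R1+R2) = 0.767 and R1‖R2 ≤ 343 Ω will meet the spec.)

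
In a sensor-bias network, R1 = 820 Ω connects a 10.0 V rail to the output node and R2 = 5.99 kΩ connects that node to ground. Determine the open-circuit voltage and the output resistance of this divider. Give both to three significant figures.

V_th is the open-circuit tap voltage: 10.0 × 5990/(820 + 5990) = 8.80 V.
With the supply zeroed, R1 and R2 appear in parallel from the tap: R_th = R1‖R2 = (820 × 5990)/6810 = 721 Ω.

V_th = 8.80 V, R_th = 721 Ω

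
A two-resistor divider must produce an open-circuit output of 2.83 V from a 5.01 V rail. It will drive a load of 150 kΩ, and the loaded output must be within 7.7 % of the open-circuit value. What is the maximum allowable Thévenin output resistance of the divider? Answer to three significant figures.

R_th ≤ 12.5 kΩ

Loading drop = R_th/(R_th + R_L) ≤ 0.0770, so R_th ≤ R_L · ε/(1−ε) = 150 kΩ × 0.0770/0.9230 = 12.5 kΩ.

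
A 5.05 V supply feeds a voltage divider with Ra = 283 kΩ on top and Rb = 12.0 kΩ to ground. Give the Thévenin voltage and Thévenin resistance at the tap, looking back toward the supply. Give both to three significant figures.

V_th = 0.205 V, R_th = 11.5 kΩ

V_th is the open-circuit tap voltage: 5.05 × 12.0/(283 + 12.0) = 0.205 V.
With the supply zeroed, Ra and Rb appear in parallel from the tap: R_th = Ra‖Rb = (283 × 12.0)/295.0 = 11.5 kΩ.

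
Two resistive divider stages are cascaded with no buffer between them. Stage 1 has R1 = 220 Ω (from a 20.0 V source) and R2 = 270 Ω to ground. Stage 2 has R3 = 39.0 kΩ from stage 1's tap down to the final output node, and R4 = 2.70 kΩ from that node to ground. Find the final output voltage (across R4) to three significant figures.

Stage 2 presents R3+R4 = 41700 Ω as a load on stage 1's tap.
Stage 1's lower leg becomes R2‖(R3+R4) = 268.3 Ω, so V_mid = 20.0 × 268.3/488.3 = 10.99 V.
Stage 2 is itself unloaded: V_out = V_mid × R4/(R3+R4) = 10.99 × 2700/41700 = 0.711 V.

V_out ≈ 0.711 V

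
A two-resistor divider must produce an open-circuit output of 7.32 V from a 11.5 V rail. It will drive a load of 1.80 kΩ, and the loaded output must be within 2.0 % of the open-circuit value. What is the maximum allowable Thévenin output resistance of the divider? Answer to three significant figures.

R_th ≤ 36.7 Ω

Loading drop = R_th/(R_th + R_L) ≤ 0.0200, so R_th ≤ R_L · ε/(1−ε) = 1.80 kΩ × 0.0200/0.9800 = 36.7 Ω.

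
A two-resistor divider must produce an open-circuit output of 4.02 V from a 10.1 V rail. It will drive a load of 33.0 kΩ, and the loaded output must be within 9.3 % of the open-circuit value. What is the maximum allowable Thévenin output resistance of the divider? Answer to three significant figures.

Loading drop = R_th/(R_th + R_L) ≤ 0.0930, so R_th ≤ R_L · ε/(1−ε) = 33.0 kΩ × 0.0930/0.9070 = 3.38 kΩ.
(Any R1, R2 with R2/(R1+R2) = 0.398 and R1‖R2 ≤ 3.38 kΩ will meet the spec.)

R_th ≤ 3.38 kΩ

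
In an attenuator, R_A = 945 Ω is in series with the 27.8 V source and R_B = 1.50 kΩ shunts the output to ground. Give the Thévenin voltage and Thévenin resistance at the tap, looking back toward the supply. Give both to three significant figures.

V_th = 17.1 V, R_th = 580 Ω

V_th is the open-circuit tap voltage: 27.8 × 1500/(945 + 1500) = 17.1 V.
With the supply zeroed, R_A and R_B appear in parallel from the tap: R_th = R_A‖R_B = (945 × 1500)/2445 = 580 Ω.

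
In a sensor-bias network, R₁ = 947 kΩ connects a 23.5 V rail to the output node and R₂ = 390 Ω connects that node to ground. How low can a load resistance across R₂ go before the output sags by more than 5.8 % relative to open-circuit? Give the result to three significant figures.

Output resistance R_th = R₁‖R₂ = (947000 × 390)/947400 = 389.8 Ω.
The fractional drop is R_th/(R_th + R_L); requiring this ≤ 0.0580 gives R_L ≥ R_th(1/0.0580 − 1) = 389.8 × 16.24 = 6.33 kΩ.

R_L(min) ≈ 6.33 kΩ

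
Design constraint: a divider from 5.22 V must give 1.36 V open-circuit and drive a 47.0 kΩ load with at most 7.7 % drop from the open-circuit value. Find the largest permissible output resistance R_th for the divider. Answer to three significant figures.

Loading drop = R_th/(R_th + R_L) ≤ 0.0770, so R_th ≤ R_L · ε/(1−ε) = 47.0 kΩ × 0.0770/0.9230 = 3.92 kΩ.

R_th ≤ 3.92 kΩ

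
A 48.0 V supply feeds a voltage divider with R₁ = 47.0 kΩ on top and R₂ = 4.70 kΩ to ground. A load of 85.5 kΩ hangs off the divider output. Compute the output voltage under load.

V_out ≈ 4.16 V

The load sits in parallel with R₂: R₂‖R_L = (4.70 × 85.5) / (4.70 + 85.5) = 4.455 kΩ.
V_out = 48.0 × 4.455 / (47.0 + 4.455) = 48.0 × 4.455/51.46 = 4.16 V.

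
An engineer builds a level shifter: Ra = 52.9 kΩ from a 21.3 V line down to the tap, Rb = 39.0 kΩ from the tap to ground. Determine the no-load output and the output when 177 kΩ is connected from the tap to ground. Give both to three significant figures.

Open-circuit: V = 21.3 × 39.0/(52.9 + 39.0) = 9.04 V.
With the load, Rb becomes Rb‖R_L = 31.96 kΩ, so V = 21.3 × 31.96/84.86 = 8.02 V.

Unloaded: 9.04 V; loaded: 8.02 V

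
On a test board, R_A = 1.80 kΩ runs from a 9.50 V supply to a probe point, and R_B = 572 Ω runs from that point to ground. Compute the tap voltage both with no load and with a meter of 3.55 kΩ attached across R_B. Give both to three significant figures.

Unloaded: 2.29 V; loaded: 2.04 V

Open-circuit: V = 9.50 × 572/(1800 + 572) = 2.29 V.
With the load, R_B becomes R_B‖R_L = 492.6 Ω, so V = 9.50 × 492.6/2293 = 2.04 V.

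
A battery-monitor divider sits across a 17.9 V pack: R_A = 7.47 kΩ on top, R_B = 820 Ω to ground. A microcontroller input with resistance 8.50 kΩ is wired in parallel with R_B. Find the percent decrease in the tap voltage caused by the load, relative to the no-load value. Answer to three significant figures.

The divider's output (Thévenin) resistance is R_A‖R_B = 738.9 Ω.
Fractional drop under load = R_th/(R_th + R_L) = 738.9 / (738.9 + 8500) = 0.07998.
So the output falls by 8.00 %.

8.00 %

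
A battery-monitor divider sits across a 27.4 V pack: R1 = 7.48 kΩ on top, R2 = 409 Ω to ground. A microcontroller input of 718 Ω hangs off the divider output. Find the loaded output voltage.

V_out ≈ 0.922 V

The load sits in parallel with R2: R2‖R_L = (409 × 718) / (409 + 718) = 260.6 Ω.
V_out = 27.4 × 260.6 / (7480 + 260.6) = 27.4 × 260.6/7741 = 0.922 V.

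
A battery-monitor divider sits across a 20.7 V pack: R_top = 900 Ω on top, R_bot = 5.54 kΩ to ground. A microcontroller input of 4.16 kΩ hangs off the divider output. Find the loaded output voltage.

V_out ≈ 15.0 V

The load sits in parallel with R_bot: R_bot‖R_L = (5540 × 4160) / (5540 + 4160) = 2376 Ω.
V_out = 20.7 × 2376 / (900 + 2376) = 20.7 × 2376/3276 = 15.0 V.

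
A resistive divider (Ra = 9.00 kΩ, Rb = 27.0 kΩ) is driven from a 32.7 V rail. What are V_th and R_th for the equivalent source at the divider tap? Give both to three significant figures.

V_th = 24.5 V, R_th = 6.75 kΩ

V_th is the open-circuit tap voltage: 32.7 × 27.0/(9.00 + 27.0) = 24.5 V.
With the supply zeroed, Ra and Rb appear in parallel from the tap: R_th = Ra‖Rb = (9.00 × 27.0)/36.00 = 6.75 kΩ.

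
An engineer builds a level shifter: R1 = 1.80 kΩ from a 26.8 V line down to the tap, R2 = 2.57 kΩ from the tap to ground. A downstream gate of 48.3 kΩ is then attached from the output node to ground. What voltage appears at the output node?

V_out ≈ 15.4 V

The load sits in parallel with R2: R2‖R_L = (2.57 × 48.3) / (2.57 + 48.3) = 2.440 kΩ.
V_out = 26.8 × 2.440 / (1.80 + 2.440) = 26.8 × 2.440/4.240 = 15.4 V.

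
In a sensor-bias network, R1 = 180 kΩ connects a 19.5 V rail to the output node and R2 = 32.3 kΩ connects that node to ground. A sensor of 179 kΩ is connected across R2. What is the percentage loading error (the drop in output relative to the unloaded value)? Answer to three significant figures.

Unloaded V = 19.5 × 32.3/212.3 = 2.9668 V.
Loaded: R2‖R_L = 27.36 kΩ, giving V = 19.5 × 27.36/207.4 = 2.5731 V.
Drop = (2.9668 − 2.5731) / 2.9668 = 13.3 %.

13.3 %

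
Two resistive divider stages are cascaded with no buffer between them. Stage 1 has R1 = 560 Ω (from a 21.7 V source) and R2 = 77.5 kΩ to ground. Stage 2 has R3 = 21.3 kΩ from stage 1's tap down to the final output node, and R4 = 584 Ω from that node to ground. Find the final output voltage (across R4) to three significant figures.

V_out ≈ 0.561 V

Stage 2 presents R3+R4 = 21880 Ω as a load on stage 1's tap.
Stage 1's lower leg becomes R2‖(R3+R4) = 17070 Ω, so V_mid = 21.7 × 17070/17630 = 21.01 V.
Stage 2 is itself unloaded: V_out = V_mid × R4/(R3+R4) = 21.01 × 584/21880 = 0.561 V.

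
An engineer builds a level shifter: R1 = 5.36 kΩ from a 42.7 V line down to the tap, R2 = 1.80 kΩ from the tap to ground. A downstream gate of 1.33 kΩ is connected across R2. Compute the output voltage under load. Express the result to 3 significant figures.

The load sits in parallel with R2: R2‖R_L = (1.80 × 1.33) / (1.80 + 1.33) = 0.7649 kΩ.
V_out = 42.7 × 0.7649 / (5.36 + 0.7649) = 42.7 × 0.7649/6.125 = 5.33 V.

V_out ≈ 5.33 V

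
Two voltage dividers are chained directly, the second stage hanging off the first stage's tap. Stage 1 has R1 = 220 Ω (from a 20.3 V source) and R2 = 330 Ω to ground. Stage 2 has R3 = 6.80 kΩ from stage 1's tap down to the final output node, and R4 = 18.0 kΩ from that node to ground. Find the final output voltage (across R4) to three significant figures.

V_out ≈ 8.79 V

Stage 2 presents R3+R4 = 24800 Ω as a load on stage 1's tap.
Stage 1's lower leg becomes R2‖(R3+R4) = 325.7 Ω, so V_mid = 20.3 × 325.7/545.7 = 12.12 V.
Stage 2 is itself unloaded: V_out = V_mid × R4/(R3+R4) = 12.12 × 18000/24800 = 8.79 V.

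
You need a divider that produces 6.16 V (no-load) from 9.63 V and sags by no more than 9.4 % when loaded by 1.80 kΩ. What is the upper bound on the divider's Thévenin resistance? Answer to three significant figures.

R_th ≤ 187 Ω

Loading drop = R_th/(R_th + R_L) ≤ 0.0940, so R_th ≤ R_L · ε/(1−ε) = 1.80 kΩ × 0.0940/0.9060 = 187 Ω.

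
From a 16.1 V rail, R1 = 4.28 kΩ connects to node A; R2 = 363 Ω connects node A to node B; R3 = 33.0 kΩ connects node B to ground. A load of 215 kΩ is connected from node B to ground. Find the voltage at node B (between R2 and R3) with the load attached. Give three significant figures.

V ≈ 13.9 V

At node B, R3 is in parallel with the load: R3‖R_L = 28610 Ω.
Below node A the resistance is R2 + (R3‖R_L) = 28970 Ω, so V_A = 16.1 × 28970/33250 = 14.03 V.
Then V_B = V_A × (R3‖R_L)/(R2 + R3‖R_L) = 14.03 × 28610/28970 = 13.9 V.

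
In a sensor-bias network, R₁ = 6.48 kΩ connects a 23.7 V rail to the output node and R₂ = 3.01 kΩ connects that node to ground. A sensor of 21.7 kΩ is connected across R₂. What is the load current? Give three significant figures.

R₂‖R_L = 2.643 kΩ; V_out = 23.7 × 2.643/9.123 = 6.867 V.
I_L = V_out / R_L = 6.867 / 21.7 kΩ = 0.316 mA.

I_L ≈ 0.316 mA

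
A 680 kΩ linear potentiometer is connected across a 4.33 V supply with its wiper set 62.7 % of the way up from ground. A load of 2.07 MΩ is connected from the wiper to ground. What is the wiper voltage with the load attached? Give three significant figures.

V ≈ 2.52 V

The wiper splits the pot into (1−α)R = 253.6 kΩ above and αR = 426.4 kΩ below.
Lower section ‖ load = 353.5 kΩ.
V_wiper = 4.33 × 353.5/(253.6 + 353.5) = 2.52 V.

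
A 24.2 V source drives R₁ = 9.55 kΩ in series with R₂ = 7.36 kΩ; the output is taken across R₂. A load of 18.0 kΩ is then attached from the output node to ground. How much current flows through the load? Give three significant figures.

R₂‖R_L = 5.224 kΩ; V_out = 24.2 × 5.224/14.77 = 8.557 V.
I_L = V_out / R_L = 8.557 / 18.0 kΩ = 0.475 mA.

I_L ≈ 0.475 mA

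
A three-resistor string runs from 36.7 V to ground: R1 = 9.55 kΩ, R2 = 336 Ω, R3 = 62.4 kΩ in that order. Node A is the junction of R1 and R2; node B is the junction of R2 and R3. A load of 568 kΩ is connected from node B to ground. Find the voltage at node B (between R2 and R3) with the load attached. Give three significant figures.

At node B, R3 is in parallel with the load: R3‖R_L = 56220 Ω.
Below node A the resistance is R2 + (R3‖R_L) = 56560 Ω, so V_A = 36.7 × 56560/66110 = 31.40 V.
Then V_B = V_A × (R3‖R_L)/(R2 + R3‖R_L) = 31.40 × 56220/56560 = 31.2 V.

V ≈ 31.2 V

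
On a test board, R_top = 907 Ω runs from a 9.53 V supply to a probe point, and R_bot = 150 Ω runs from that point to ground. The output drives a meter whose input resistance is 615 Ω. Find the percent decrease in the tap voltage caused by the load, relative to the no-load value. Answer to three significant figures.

Unloaded V = 9.53 × 150/1057 = 1.352 V.
Loaded: R_bot‖R_L = 120.6 Ω, giving V = 9.53 × 120.6/1028 = 1.118 V.
Drop = (1.352 − 1.118) / 1.352 = 17.3 %.

17.3 %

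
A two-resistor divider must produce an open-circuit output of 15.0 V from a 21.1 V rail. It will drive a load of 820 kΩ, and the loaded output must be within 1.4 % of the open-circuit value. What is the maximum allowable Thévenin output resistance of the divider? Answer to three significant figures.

R_th ≤ 11.6 kΩ

Loading drop = R_th/(R_th + R_L) ≤ 0.0140, so R_th ≤ R_L · ε/(1−ε) = 820 kΩ × 0.0140/0.9860 = 11.6 kΩ.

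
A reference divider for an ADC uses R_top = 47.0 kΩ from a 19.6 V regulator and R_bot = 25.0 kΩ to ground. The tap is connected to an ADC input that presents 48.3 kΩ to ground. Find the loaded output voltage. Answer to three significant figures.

The load sits in parallel with R_bot: R_bot‖R_L = (25.0 × 48.3) / (25.0 + 48.3) = 16.47 kΩ.
V_out = 19.6 × 16.47 / (47.0 + 16.47) = 19.6 × 16.47/63.47 = 5.09 V.

V_out ≈ 5.09 V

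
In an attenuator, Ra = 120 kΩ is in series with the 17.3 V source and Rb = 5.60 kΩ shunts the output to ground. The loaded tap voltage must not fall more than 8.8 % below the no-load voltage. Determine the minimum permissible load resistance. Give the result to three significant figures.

R_L(min) ≈ 55.4 kΩ

Output resistance R_th = Ra‖Rb = (120 × 5.60)/125.6 = 5.350 kΩ.
The fractional drop is R_th/(R_th + R_L); requiring this ≤ 0.0880 gives R_L ≥ R_th(1/0.0880 − 1) = 5.350 × 10.36 = 55.4 kΩ.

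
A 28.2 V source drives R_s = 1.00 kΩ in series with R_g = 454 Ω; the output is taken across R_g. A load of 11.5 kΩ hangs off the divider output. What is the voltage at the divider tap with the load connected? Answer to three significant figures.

The load sits in parallel with R_g: R_g‖R_L = (454 × 11500) / (454 + 11500) = 436.8 Ω.
V_out = 28.2 × 436.8 / (1000 + 436.8) = 28.2 × 436.8/1437 = 8.57 V.

V_out ≈ 8.57 V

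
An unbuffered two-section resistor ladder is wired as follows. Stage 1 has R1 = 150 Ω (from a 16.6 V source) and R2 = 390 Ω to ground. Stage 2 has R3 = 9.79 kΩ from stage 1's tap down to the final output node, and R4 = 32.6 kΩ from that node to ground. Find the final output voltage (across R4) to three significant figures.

V_out ≈ 9.20 V

Stage 2 presents R3+R4 = 42390 Ω as a load on stage 1's tap.
Stage 1's lower leg becomes R2‖(R3+R4) = 386.4 Ω, so V_mid = 16.6 × 386.4/536.4 = 11.96 V.
Stage 2 is itself unloaded: V_out = V_mid × R4/(R3+R4) = 11.96 × 32600/42390 = 9.20 V.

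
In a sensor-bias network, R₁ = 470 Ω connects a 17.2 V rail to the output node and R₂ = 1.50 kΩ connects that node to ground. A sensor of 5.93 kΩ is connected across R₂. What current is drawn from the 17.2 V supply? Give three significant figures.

R₂‖R_L = 1197 Ω, so the source sees R₁ + R₂‖R_L = 1667 Ω.
I = 17.2 V / 1667 Ω = 10.3 mA.

I ≈ 10.3 mA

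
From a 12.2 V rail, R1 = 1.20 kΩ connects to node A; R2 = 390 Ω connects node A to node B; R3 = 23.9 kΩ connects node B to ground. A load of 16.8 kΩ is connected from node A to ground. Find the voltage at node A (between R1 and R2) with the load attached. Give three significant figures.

V ≈ 10.9 V

Below node A the series string R2+R3 = 24290 Ω sits in parallel with the 16800 Ω load: 9931 Ω.
V_A = 12.2 × 9931/(1200 + 9931) = 10.9 V.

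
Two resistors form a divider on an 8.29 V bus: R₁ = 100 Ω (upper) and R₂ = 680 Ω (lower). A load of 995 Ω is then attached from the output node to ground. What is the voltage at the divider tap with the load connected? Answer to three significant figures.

The load sits in parallel with R₂: R₂‖R_L = (680 × 995) / (680 + 995) = 403.9 Ω.
V_out = 8.29 × 403.9 / (100 + 403.9) = 8.29 × 403.9/503.9 = 6.64 V.
(Unloaded it would have been 7.23 V.)

V_out ≈ 6.64 V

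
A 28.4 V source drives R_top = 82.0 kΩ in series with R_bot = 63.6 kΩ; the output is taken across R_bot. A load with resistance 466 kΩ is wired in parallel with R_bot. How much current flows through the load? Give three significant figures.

R_bot‖R_L = 55.96 kΩ; V_out = 28.4 × 55.96/138.0 = 11.52 V.
I_L = V_out / R_L = 11.52 / 466 kΩ = 0.0247 mA.

I_L ≈ 0.0247 mA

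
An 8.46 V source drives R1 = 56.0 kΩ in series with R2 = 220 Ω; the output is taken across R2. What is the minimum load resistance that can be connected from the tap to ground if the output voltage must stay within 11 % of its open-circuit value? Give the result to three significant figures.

Output resistance R_th = R1‖R2 = (56000 × 220)/56220 = 219.1 Ω.
The fractional drop is R_th/(R_th + R_L); requiring this ≤ 0.110 gives R_L ≥ R_th(1/0.110 − 1) = 219.1 × 8.091 = 1.77 kΩ.

R_L(min) ≈ 1.77 kΩ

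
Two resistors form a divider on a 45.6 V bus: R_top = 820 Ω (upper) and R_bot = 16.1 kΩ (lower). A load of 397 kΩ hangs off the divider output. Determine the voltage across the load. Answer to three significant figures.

V_out ≈ 43.3 V

The load sits in parallel with R_bot: R_bot‖R_L = (16100 × 397000) / (16100 + 397000) = 15470 Ω.
V_out = 45.6 × 15470 / (820 + 15470) = 45.6 × 15470/16290 = 43.3 V.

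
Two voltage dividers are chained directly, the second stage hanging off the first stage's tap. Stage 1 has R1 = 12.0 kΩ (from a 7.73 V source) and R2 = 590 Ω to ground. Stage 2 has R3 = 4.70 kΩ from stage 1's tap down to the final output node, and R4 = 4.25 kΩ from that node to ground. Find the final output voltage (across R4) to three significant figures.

Stage 2 presents R3+R4 = 8950 Ω as a load on stage 1's tap.
Stage 1's lower leg becomes R2‖(R3+R4) = 553.5 Ω, so V_mid = 7.73 × 553.5/12550 = 0.3408 V.
Stage 2 is itself unloaded: V_out = V_mid × R4/(R3+R4) = 0.3408 × 4250/8950 = 0.162 V.

V_out ≈ 0.162 V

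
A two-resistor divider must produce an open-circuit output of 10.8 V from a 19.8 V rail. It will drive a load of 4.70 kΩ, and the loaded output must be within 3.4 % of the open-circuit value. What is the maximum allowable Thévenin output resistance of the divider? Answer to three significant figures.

R_th ≤ 165 Ω

Loading drop = R_th/(R_th + R_L) ≤ 0.0340, so R_th ≤ R_L · ε/(1−ε) = 4.70 kΩ × 0.0340/0.9660 = 165 Ω.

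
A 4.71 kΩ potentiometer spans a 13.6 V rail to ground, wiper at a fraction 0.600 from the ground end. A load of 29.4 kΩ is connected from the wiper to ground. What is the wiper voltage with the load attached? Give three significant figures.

The wiper splits the pot into (1−α)R = 1.884 kΩ above and αR = 2.826 kΩ below.
Lower section ‖ load = 2.578 kΩ.
V_wiper = 13.6 × 2.578/(1.884 + 2.578) = 7.86 V.

V ≈ 7.86 V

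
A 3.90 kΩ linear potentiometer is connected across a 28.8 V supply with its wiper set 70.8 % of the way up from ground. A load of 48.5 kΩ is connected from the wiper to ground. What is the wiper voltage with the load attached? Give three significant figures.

The wiper splits the pot into (1−α)R = 1.139 kΩ above and αR = 2.761 kΩ below.
Lower section ‖ load = 2.612 kΩ.
V_wiper = 28.8 × 2.612/(1.139 + 2.612) = 20.1 V.

V ≈ 20.1 V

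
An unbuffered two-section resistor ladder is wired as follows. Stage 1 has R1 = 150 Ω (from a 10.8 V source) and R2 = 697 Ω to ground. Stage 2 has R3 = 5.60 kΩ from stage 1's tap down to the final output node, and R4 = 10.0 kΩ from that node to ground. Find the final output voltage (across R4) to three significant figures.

Stage 2 presents R3+R4 = 15600 Ω as a load on stage 1's tap.
Stage 1's lower leg becomes R2‖(R3+R4) = 667.2 Ω, so V_mid = 10.8 × 667.2/817.2 = 8.818 V.
Stage 2 is itself unloaded: V_out = V_mid × R4/(R3+R4) = 8.818 × 10000/15600 = 5.65 V.

V_out ≈ 5.65 V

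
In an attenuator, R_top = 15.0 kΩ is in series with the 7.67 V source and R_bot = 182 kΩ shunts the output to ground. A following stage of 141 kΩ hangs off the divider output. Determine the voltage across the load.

The load sits in parallel with R_bot: R_bot‖R_L = (182 × 141) / (182 + 141) = 79.45 kΩ.
V_out = 7.67 × 79.45 / (15.0 + 79.45) = 7.67 × 79.45/94.45 = 6.45 V.

V_out ≈ 6.45 V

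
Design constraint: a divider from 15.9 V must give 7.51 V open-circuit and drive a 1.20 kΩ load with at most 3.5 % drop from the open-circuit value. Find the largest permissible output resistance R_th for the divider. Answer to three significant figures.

Loading drop = R_th/(R_th + R_L) ≤ 0.0350, so R_th ≤ R_L · ε/(1−ε) = 1.20 kΩ × 0.0350/0.9650 = 43.5 Ω.

R_th ≤ 43.5 Ω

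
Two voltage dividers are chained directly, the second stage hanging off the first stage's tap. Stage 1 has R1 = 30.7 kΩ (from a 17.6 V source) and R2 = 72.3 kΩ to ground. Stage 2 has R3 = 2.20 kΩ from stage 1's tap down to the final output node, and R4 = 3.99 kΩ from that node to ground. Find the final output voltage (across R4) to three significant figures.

V_out ≈ 1.78 V

Stage 2 presents R3+R4 = 6.190 kΩ as a load on stage 1's tap.
Stage 1's lower leg becomes R2‖(R3+R4) = 5.702 kΩ, so V_mid = 17.6 × 5.702/36.40 = 2.757 V.
Stage 2 is itself unloaded: V_out = V_mid × R4/(R3+R4) = 2.757 × 3.99/6.190 = 1.78 V.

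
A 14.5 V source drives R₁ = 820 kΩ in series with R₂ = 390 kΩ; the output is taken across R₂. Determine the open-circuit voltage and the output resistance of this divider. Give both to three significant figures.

V_th = 4.67 V, R_th = 264 kΩ

V_th is the open-circuit tap voltage: 14.5 × 390/(820 + 390) = 4.67 V.
With the supply zeroed, R₁ and R₂ appear in parallel from the tap: R_th = R₁‖R₂ = (820 × 390)/1210 = 264 kΩ.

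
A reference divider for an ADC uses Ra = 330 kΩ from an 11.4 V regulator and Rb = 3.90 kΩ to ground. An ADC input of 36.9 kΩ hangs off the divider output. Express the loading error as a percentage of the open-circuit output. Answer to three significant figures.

The divider's output (Thévenin) resistance is Ra‖Rb = 3.854 kΩ.
Fractional drop under load = R_th/(R_th + R_L) = 3.854 / (3.854 + 36.9) = 0.09458.
So the output falls by 9.46 %.

9.46 %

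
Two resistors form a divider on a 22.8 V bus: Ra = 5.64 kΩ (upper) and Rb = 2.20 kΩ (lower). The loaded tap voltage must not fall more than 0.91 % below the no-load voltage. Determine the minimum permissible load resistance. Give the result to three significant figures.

R_L(min) ≈ 172 kΩ

Output resistance R_th = Ra‖Rb = (5.64 × 2.20)/7.840 = 1.583 kΩ.
The fractional drop is R_th/(R_th + R_L); requiring this ≤ 0.00910 gives R_L ≥ R_th(1/0.00910 − 1) = 1.583 × 108.9 = 172 kΩ.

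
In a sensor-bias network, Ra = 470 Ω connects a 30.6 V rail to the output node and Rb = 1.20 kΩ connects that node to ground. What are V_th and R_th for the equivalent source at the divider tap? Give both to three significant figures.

V_th = 22.0 V, R_th = 338 Ω

V_th is the open-circuit tap voltage: 30.6 × 1200/(470 + 1200) = 22.0 V.
With the supply zeroed, Ra and Rb appear in parallel from the tap: R_th = Ra‖Rb = (470 × 1200)/1670 = 338 Ω.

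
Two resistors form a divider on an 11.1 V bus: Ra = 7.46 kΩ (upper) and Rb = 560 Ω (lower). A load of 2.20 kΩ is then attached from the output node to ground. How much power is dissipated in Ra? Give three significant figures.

P ≈ 14.7 mW

Total resistance from the source is Ra + (Rb‖R_L) = 7906 Ω, so I = 11.1/7906 Ω = 1.404 mA.
P = I²·Ra = (1.404 mA)² × 7.46 kΩ = 14.7 mW.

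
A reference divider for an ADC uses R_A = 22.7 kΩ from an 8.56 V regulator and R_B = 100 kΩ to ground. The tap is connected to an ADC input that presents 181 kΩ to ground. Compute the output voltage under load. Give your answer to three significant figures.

V_out ≈ 6.33 V

The load sits in parallel with R_B: R_B‖R_L = (100 × 181) / (100 + 181) = 64.41 kΩ.
V_out = 8.56 × 64.41 / (22.7 + 64.41) = 8.56 × 64.41/87.11 = 6.33 V.
(Unloaded it would have been 6.98 V.)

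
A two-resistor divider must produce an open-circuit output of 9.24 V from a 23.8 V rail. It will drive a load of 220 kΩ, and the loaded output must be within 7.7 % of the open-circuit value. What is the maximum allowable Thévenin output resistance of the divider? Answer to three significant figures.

Loading drop = R_th/(R_th + R_L) ≤ 0.0770, so R_th ≤ R_L · ε/(1−ε) = 220 kΩ × 0.0770/0.9230 = 18.4 kΩ.

R_th ≤ 18.4 kΩ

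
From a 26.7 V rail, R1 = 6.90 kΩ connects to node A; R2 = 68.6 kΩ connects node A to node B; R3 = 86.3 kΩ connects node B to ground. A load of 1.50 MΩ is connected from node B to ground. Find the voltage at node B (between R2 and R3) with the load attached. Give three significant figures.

V ≈ 13.9 V

At node B, R3 is in parallel with the load: R3‖R_L = 81.60 kΩ.
Below node A the resistance is R2 + (R3‖R_L) = 150.2 kΩ, so V_A = 26.7 × 150.2/157.1 = 25.53 V.
Then V_B = V_A × (R3‖R_L)/(R2 + R3‖R_L) = 25.53 × 81.60/150.2 = 13.9 V.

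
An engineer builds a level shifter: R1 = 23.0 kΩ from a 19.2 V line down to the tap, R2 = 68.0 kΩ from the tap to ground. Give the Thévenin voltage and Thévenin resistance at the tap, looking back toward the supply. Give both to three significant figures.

V_th is the open-circuit tap voltage: 19.2 × 68.0/(23.0 + 68.0) = 14.3 V.
With the supply zeroed, R1 and R2 appear in parallel from the tap: R_th = R1‖R2 = (23.0 × 68.0)/91.00 = 17.2 kΩ.

V_th = 14.3 V, R_th = 17.2 kΩ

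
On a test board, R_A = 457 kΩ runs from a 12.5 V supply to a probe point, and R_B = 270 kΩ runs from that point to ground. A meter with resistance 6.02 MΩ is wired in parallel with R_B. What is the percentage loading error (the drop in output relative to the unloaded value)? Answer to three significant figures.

The divider's output (Thévenin) resistance is R_A‖R_B = 169.7 kΩ.
Fractional drop under load = R_th/(R_th + R_L) = 169.7 / (169.7 + 6020) = 0.02742.
So the output falls by 2.74 %.

2.74 %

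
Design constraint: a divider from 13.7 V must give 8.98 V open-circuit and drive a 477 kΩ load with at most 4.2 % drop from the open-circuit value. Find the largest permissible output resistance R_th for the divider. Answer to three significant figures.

Loading drop = R_th/(R_th + R_L) ≤ 0.0420, so R_th ≤ R_L · ε/(1−ε) = 477 kΩ × 0.0420/0.9580 = 20.9 kΩ.

R_th ≤ 20.9 kΩ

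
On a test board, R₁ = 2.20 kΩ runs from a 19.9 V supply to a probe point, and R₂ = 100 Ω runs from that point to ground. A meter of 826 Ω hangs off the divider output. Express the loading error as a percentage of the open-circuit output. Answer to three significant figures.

Unloaded V = 19.9 × 100/2300 = 0.86522 V.
Loaded: R₂‖R_L = 89.20 Ω, giving V = 19.9 × 89.20/2289 = 0.77542 V.
Drop = (0.86522 − 0.77542) / 0.86522 = 10.4 %.

10.4 %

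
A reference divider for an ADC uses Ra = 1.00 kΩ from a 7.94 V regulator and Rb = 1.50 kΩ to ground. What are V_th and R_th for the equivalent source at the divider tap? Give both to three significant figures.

V_th is the open-circuit tap voltage: 7.94 × 1.50/(1.00 + 1.50) = 4.76 V.
With the supply zeroed, Ra and Rb appear in parallel from the tap: R_th = Ra‖Rb = (1.00 × 1.50)/2.500 = 600 Ω.

V_th = 4.76 V, R_th = 600 Ω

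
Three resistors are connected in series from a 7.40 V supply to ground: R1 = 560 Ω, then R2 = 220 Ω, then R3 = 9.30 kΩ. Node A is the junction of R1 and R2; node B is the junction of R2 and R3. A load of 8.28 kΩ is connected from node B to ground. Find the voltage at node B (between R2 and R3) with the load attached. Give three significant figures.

V ≈ 6.28 V

At node B, R3 is in parallel with the load: R3‖R_L = 4380 Ω.
Below node A the resistance is R2 + (R3‖R_L) = 4600 Ω, so V_A = 7.40 × 4600/5160 = 6.597 V.
Then V_B = V_A × (R3‖R_L)/(R2 + R3‖R_L) = 6.597 × 4380/4600 = 6.28 V.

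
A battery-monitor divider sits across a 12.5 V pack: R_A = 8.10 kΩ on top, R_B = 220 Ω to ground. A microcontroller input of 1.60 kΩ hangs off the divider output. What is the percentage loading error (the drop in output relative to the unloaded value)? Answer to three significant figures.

Unloaded V = 12.5 × 220/8320 = 0.33053 V.
Loaded: R_B‖R_L = 193.4 Ω, giving V = 12.5 × 193.4/8293 = 0.29151 V.
Drop = (0.33053 − 0.29151) / 0.33053 = 11.8 %.

11.8 %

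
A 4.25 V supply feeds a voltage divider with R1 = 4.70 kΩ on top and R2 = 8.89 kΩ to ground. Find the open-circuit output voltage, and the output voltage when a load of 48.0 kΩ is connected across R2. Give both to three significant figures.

Open-circuit: V = 4.25 × 8.89/(4.70 + 8.89) = 2.78 V.
With the load, R2 becomes R2‖R_L = 7.501 kΩ, so V = 4.25 × 7.501/12.20 = 2.61 V.

Unloaded: 2.78 V; loaded: 2.61 V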